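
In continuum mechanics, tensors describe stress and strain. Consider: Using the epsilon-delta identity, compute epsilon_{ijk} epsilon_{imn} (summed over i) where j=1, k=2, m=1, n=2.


Using the identity: epsilon_{ijk} epsilon_{imn} = delta_{jm} delta_{kn} - delta_{jn} delta_{km}.
delta_{11} = 1
delta_{22} = 1
delta_{12} = 0
delta_{21} = 0
Result = 1 * 1 - 0 * 0 = 1 - 0 = 1

1


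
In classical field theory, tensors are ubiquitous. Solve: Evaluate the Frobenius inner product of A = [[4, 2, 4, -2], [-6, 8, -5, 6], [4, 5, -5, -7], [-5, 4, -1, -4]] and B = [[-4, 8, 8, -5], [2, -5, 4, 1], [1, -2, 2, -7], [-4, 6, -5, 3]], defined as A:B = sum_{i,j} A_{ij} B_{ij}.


A:B = sum over all i,j of A_{ij} * B_{ij}.
Row 1: 4*-4=-16, 2*8=16, 4*8=32, -2*-5=10 => row sum = 42
Row 2: -6*2=-12, 8*-5=-40, -5*4=-20, 6*1=6 => row sum = -66
Row 3: 4*1=4, 5*-2=-10, -5*2=-10, -7*-7=49 => row sum = 33
Row 4: -5*-4=20, 4*6=24, -1*-5=5, -4*3=-12 => row sum = 37
Total = 42 + -66 + 33 + 37 = 46

46


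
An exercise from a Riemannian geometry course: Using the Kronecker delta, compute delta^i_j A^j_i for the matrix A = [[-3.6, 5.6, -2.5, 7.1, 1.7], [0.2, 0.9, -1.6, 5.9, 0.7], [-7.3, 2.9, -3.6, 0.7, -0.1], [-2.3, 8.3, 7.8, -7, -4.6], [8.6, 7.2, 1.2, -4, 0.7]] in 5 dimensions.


The contraction (trace) of a rank-2 tensor is the sum of its diagonal elements.
Diagonal entries: A[1,1] = -3.6, A[2,2] = 0.9, A[3,3] = -3.6, A[4,4] = -7, A[5,5] = 0.7
Tr(A) = -3.6 + 0.9 + -3.6 + -7 + 0.7 = -12.6

-12.6


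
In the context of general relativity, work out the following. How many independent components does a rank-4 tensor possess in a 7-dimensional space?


The number of components of a rank-r tensor in d dimensions is d^r.
Here d = 7 and r = 4.
7^4 = 2401

2401


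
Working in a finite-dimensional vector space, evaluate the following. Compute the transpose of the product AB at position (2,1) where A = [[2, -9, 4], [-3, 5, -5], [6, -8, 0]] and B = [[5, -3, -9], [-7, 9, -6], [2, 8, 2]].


(AB)^T_{ij} = (AB)_{ji} = sum_k A_{jk} B_{ki}.
For i=2, j=1 we need (AB)_{12}:
A_{11} * B_{12} = 2 * -3 = -6
A_{12} * B_{22} = -9 * 9 = -81
A_{13} * B_{32} = 4 * 8 = 32
Sum = -6 + -81 + 32 = -55

-55


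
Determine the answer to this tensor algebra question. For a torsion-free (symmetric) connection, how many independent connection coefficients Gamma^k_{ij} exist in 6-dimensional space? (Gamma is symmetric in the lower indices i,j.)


Christoffel symbols Gamma^k_{ij} are symmetric in i,j, so there are d * d(d+1)/2 independent symbols.
d = 6
d(d+1)/2 = 6 * 7 / 2 = 21
Total = 6 * 21 = 126

126


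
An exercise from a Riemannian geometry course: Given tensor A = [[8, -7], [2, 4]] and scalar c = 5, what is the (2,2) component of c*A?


Scalar multiplication: (cA)_{ij} = c * A_{ij}.
c = 5
A_{22} = 4
(cA)_{22} = 5 * 4 = 20

20


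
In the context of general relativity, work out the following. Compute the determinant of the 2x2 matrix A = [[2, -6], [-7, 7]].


For a 2x2 matrix [[a, b], [c, d]], det = a*d - b*c.
a = 2, b = -6, c = -7, d = 7
a*d = 2 * 7 = 14
b*c = -6 * -7 = 42
det = 14 - 42 = -28

-28


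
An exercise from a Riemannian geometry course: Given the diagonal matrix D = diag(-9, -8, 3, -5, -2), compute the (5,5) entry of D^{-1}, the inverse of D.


For a diagonal matrix, the inverse has entries (D^{-1})_{ii} = 1/d_{ii}.
The diagonal entries are: d_{11} = -9, d_{22} = -8, d_{33} = 3, d_{44} = -5, d_{55} = -2
We need (D^{-1})_{55} = 1/d_{55} = 1/-2 = -1/2

-1/2


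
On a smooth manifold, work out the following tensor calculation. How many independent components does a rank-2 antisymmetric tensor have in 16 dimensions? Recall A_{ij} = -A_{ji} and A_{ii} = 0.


An antisymmetric rank-2 tensor satisfies A_{ij} = -A_{ji}, so diagonal entries are zero.
The independent components are the upper-triangular entries: C(n, 2) = n(n-1)/2.
n = 16
C(16, 2) = 16 * 15 / 2 = 240 / 2 = 120

120


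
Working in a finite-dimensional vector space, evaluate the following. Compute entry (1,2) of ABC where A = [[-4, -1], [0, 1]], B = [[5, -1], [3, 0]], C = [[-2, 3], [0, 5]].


(ABC)_{12} = sum_m (AB)_{1m} C_{m2}. First compute row 1 of AB.
(AB)_{11} = -4*5 + -1*3 = -23
(AB)_{12} = -4*-1 + -1*0 = 4
Now contract with column 2 of C:
(AB)_{11} * C_{12} = -23 * 3 = -69
(AB)_{12} * C_{22} = 4 * 5 = 20
(ABC)_{12} = -69 + 20 = -49

-49


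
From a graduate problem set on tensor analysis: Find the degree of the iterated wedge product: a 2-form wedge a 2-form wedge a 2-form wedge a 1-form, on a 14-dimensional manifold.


The degree of a wedge product is the sum of the degrees of the individual forms.
Degrees: 2, 2, 2, 1
Total degree = 2 + 2 + 2 + 1 = 7

7


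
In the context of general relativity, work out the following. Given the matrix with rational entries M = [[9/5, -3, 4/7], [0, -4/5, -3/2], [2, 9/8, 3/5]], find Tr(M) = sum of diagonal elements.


The trace is the sum of diagonal entries.
Diagonal: M[1,1] = 9/5, M[2,2] = -4/5, M[3,3] = 3/5
Tr(M) = 9/5 + -4/5 + 3/5
Computing step by step:
After adding M[1,1]: 9/5
After adding M[2,2]: 1
After adding M[3,3]: 8/5
Tr(M) = 8/5

8/5


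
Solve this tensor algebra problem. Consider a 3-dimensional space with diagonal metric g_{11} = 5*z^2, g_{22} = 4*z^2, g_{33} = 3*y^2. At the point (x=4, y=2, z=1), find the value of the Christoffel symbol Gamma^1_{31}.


For a diagonal metric, Gamma^k_{ij} = (1/2) g^{kk} (dg_{ik}/dx_j + dg_{jk}/dx_i - dg_{ij}/dx_k).
The metric is diagonal, so g_{ab} = 0 for a != b.
At the given point: g_{11} = 5, g_{22} = 4, g_{33} = 12
g^{11} = 1/5
dg_{31}/dx_1 = 0 (off-diagonal)
dg_{11}/dx_3 = dg_{11}/dx_3 = 10
dg_{31}/dx_1 = 0 (off-diagonal)
Numerator = 0 + 10 - 0 = 10
Gamma^1_{31} = 10 / (2 * 5) = 1

1


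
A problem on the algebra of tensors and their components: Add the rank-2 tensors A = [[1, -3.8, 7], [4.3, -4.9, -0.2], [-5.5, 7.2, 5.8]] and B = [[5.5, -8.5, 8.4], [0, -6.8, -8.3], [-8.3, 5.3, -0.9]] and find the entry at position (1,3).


Tensor addition is component-wise: (A + B)_{ij} = A_{ij} + B_{ij}.
A_{13} = 7
B_{13} = 8.4
(A + B)_{13} = 7 + 8.4 = 15.4

15.4


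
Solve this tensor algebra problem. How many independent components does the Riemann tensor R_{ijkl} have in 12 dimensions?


The Riemann tensor in d dimensions has d^2(d^2 - 1)/12 independent components.
d = 12, so d^2 = 144
d^2 - 1 = 143
d^2(d^2 - 1) = 144 * 143 = 20592
Divide by 12: 20592 / 12 = 1716

1716


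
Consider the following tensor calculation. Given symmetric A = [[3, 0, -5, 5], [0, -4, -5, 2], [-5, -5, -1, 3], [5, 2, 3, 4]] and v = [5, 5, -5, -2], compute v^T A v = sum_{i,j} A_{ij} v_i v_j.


First compute Av:
(Av)_1 = 3*5 + 0*5 + -5*-5 + 5*-2 = 30
(Av)_2 = 0*5 + -4*5 + -5*-5 + 2*-2 = 1
(Av)_3 = -5*5 + -5*5 + -1*-5 + 3*-2 = -51
(Av)_4 = 5*5 + 2*5 + 3*-5 + 4*-2 = 12
Av = [30, 1, -51, 12]
Then v^T (Av) = 5*30 + 5*1 + -5*-51 + -2*12
= 150 + 5 + 255 + -24 = 386

386


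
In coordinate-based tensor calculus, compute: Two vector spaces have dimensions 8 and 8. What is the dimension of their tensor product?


The dimension of a tensor product is the product of dimensions.
dim(V) = 8, dim(W) = 8
dim(V (x) W) = 8 * 8 = 64

64


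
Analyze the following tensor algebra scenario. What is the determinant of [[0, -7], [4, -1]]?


For a 2x2 matrix [[a, b], [c, d]], det = a*d - b*c.
a = 0, b = -7, c = 4, d = -1
a*d = 0 * -1 = 0
b*c = -7 * 4 = -28
det = 0 - -28 = 28

28


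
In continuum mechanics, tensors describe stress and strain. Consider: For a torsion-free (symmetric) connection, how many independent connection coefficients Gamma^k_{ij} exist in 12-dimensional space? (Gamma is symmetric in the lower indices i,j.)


Christoffel symbols Gamma^k_{ij} are symmetric in i,j, so there are d * d(d+1)/2 independent symbols.
d = 12
d(d+1)/2 = 12 * 13 / 2 = 78
Total = 12 * 78 = 936

936


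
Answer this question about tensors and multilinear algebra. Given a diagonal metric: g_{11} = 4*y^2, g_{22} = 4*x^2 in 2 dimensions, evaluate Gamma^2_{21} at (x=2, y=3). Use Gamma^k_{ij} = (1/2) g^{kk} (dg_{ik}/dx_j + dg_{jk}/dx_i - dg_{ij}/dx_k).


For a diagonal metric, Gamma^k_{ij} = (1/2) g^{kk} (dg_{ik}/dx_j + dg_{jk}/dx_i - dg_{ij}/dx_k).
The metric is diagonal, so g_{ab} = 0 for a != b.
At the given point: g_{11} = 36, g_{22} = 16
g^{22} = 1/16
dg_{22}/dx_1 = dg_{22}/dx_1 = 16
dg_{12}/dx_2 = 0 (off-diagonal)
dg_{21}/dx_2 = 0 (off-diagonal)
Numerator = 16 + 0 - 0 = 16
Gamma^2_{21} = 16 / (2 * 16) = 1/2

1/2


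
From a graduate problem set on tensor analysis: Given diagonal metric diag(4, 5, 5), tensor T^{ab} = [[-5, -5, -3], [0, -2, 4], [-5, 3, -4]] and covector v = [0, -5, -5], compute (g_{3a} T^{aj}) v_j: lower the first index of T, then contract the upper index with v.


Step 1: lower the first index. For a diagonal metric, g_{ia} T^{aj} = g_{ii} T^{ij} (no sum on i).
g_{33} = 5
S_3{}^1 = 5 * T^{31} = 5 * -5 = -25
S_3{}^2 = 5 * T^{32} = 5 * 3 = 15
S_3{}^3 = 5 * T^{33} = 5 * -4 = -20
Step 2: contract S_3{}^j with v_j.
S_3{}^1 * v_1 = -25 * 0 = 0
S_3{}^2 * v_2 = 15 * -5 = -75
S_3{}^3 * v_3 = -20 * -5 = 100
Result = 0 + -75 + 100 = 25

25


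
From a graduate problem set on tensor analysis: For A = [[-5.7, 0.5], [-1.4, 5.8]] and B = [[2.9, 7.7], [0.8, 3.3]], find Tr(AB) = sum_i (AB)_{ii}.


Tr(AB) = sum_i (AB)_{ii} where (AB)_{ii} = sum_k A_{ik} B_{ki}.
(AB)_{11} = -5.7*2.9 + 0.5*0.8 = -16.13
(AB)_{22} = -1.4*7.7 + 5.8*3.3 = 8.36
Tr(AB) = -16.13 + 8.36 = -7.77

-7.77


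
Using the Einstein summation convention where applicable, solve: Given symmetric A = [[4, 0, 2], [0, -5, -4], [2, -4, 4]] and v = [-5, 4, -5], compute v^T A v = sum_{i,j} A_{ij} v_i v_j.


First compute Av:
(Av)_1 = 4*-5 + 0*4 + 2*-5 = -30
(Av)_2 = 0*-5 + -5*4 + -4*-5 = 0
(Av)_3 = 2*-5 + -4*4 + 4*-5 = -46
Av = [-30, 0, -46]
Then v^T (Av) = -5*-30 + 4*0 + -5*-46
= 150 + 0 + 230 = 380

380


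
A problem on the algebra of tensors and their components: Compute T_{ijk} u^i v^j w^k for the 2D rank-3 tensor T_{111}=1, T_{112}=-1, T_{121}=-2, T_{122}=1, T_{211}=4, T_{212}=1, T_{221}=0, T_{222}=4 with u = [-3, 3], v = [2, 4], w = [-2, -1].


S = sum over i,j,k of T_{ijk} u_i v_j w_k. Expanding all 8 terms:
T_{111}*u_1*v_1*w_1 = 1*-3*2*-2 = 12  (running total: 12)
T_{112}*u_1*v_1*w_2 = -1*-3*2*-1 = -6  (running total: 6)
T_{121}*u_1*v_2*w_1 = -2*-3*4*-2 = -48  (running total: -42)
T_{122}*u_1*v_2*w_2 = 1*-3*4*-1 = 12  (running total: -30)
T_{211}*u_2*v_1*w_1 = 4*3*2*-2 = -48  (running total: -78)
T_{212}*u_2*v_1*w_2 = 1*3*2*-1 = -6  (running total: -84)
T_{221}*u_2*v_2*w_1 = 0*3*4*-2 = 0  (running total: -84)
T_{222}*u_2*v_2*w_2 = 4*3*4*-1 = -48  (running total: -132)
S = -132

-132


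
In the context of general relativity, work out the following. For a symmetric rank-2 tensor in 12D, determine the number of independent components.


A symmetric rank-2 tensor in d dimensions has d(d+1)/2 independent components.
d = 12
d(d+1)/2 = 12 * 13 / 2 = 156 / 2 = 78

78


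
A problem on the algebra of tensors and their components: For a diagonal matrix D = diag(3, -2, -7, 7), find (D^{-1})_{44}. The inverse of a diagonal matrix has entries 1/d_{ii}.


For a diagonal matrix, the inverse has entries (D^{-1})_{ii} = 1/d_{ii}.
The diagonal entries are: d_{11} = 3, d_{22} = -2, d_{33} = -7, d_{44} = 7
We need (D^{-1})_{44} = 1/d_{44} = 1/7 = 1/7

1/7


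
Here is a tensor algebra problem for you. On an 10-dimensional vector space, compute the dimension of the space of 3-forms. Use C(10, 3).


The dimension of the space of p-forms on an n-dimensional space is C(n, p).
n = 10, p = 3
C(10, 3) = 10! / (3! * 7!) = 120

120


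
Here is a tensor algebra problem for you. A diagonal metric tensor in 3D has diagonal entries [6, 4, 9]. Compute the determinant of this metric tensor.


For a diagonal metric, the determinant is the product of diagonal entries.
Diagonal entries: 6, 4, 9
det(g) = 6 * 4 * 9 = 216

216


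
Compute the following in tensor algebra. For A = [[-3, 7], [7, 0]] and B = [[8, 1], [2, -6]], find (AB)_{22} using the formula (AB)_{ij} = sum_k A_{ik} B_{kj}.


(AB)_{ij} = sum_k A_{ik} B_{kj}.
For i=2, j=2:
A_{21} * B_{12} = 7 * 1 = 7
A_{22} * B_{22} = 0 * -6 = 0
Sum = 7 + 0 = 7

7


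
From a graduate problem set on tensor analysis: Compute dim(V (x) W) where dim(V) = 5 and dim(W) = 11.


The dimension of a tensor product is the product of dimensions.
dim(V) = 5, dim(W) = 11
dim(V (x) W) = 5 * 11 = 55

55


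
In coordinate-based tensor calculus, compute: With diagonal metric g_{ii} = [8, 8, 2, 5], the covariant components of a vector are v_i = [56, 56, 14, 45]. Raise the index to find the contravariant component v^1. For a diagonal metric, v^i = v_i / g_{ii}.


To raise an index with a diagonal metric: v^i = v_i / g_{ii}.
For index 1: v_1 = 56, g_{11} = 8
v^1 = 56 / 8 = 7

7


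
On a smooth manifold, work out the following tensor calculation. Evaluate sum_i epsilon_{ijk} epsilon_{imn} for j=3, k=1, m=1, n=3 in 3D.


Using the identity: epsilon_{ijk} epsilon_{imn} = delta_{jm} delta_{kn} - delta_{jn} delta_{km}.
delta_{31} = 0
delta_{13} = 0
delta_{33} = 1
delta_{11} = 1
Result = 0 * 0 - 1 * 1 = 0 - 1 = -1

-1


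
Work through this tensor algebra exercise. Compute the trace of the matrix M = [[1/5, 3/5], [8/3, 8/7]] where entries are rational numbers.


The trace is the sum of diagonal entries.
Diagonal: M[1,1] = 1/5, M[2,2] = 8/7
Tr(M) = 1/5 + 8/7
Computing step by step:
After adding M[1,1]: 1/5
After adding M[2,2]: 47/35
Tr(M) = 47/35

47/35


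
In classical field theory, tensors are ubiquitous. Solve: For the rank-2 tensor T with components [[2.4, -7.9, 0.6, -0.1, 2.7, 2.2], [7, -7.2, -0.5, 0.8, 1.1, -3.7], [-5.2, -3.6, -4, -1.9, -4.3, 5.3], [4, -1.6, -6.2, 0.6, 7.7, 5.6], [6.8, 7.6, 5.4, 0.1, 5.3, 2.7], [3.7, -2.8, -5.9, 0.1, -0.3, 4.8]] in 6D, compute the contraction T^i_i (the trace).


The contraction (trace) of a rank-2 tensor is the sum of its diagonal elements.
Diagonal entries: A[1,1] = 2.4, A[2,2] = -7.2, A[3,3] = -4, A[4,4] = 0.6, A[5,5] = 5.3, A[6,6] = 4.8
Tr(A) = 2.4 + -7.2 + -4 + 0.6 + 5.3 + 4.8 = 1.9

1.9


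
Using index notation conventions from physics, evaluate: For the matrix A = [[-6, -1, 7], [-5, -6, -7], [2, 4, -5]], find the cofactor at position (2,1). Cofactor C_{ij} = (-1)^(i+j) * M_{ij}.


To find cofactor C_{21}, delete row 2 and column 1.
The resulting 2x2 submatrix is: [[-1, 7], [4, -5]]
Minor M_{21} = -1*-5 - 7*4
  = 5 - 28 = -23
Sign = (-1)^(2+1) = (-1)^3 = -1
Cofactor C_{21} = -1 * -23 = 23

23


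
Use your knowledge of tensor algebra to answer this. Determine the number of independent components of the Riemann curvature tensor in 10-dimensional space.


The Riemann tensor in d dimensions has d^2(d^2 - 1)/12 independent components.
d = 10, so d^2 = 100
d^2 - 1 = 99
d^2(d^2 - 1) = 100 * 99 = 9900
Divide by 12: 9900 / 12 = 825

825


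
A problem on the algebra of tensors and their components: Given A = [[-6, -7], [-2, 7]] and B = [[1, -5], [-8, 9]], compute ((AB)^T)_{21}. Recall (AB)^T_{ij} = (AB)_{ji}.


(AB)^T_{ij} = (AB)_{ji} = sum_k A_{jk} B_{ki}.
For i=2, j=1 we need (AB)_{12}:
A_{11} * B_{12} = -6 * -5 = 30
A_{12} * B_{22} = -7 * 9 = -63
Sum = 30 + -63 = -33

-33


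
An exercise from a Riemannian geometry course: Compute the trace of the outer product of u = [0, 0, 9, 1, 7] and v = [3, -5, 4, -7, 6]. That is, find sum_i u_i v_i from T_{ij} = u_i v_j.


The outer product gives T_{ij} = u_i v_j.
The trace (contraction) is Tr(T) = sum_i T_{ii} = sum_i u_i v_i.
Diagonal entries:
T_{11} = u_1 * v_1 = 0 * 3 = 0
T_{22} = u_2 * v_2 = 0 * -5 = 0
T_{33} = u_3 * v_3 = 9 * 4 = 36
T_{44} = u_4 * v_4 = 1 * -7 = -7
T_{55} = u_5 * v_5 = 7 * 6 = 42
Tr(T) = 0 + 0 + 36 + -7 + 42 = 71

71


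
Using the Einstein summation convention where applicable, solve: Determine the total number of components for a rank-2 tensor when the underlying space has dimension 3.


The number of components of a rank-r tensor in d dimensions is d^r.
Here d = 3 and r = 2.
3^2 = 9

9


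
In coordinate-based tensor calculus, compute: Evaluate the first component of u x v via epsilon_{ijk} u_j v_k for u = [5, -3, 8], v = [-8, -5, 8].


(u x v)_1 = sum_{j,k} epsilon_{1jk} u_j v_k. Only permutations of (1,2,3) contribute; the two non-zero terms are:
eps_{123} u_2 v_3 = 1 * -3 * 8 = -24
eps_{132} u_3 v_2 = -1 * 8 * -5 = 40
(u x v)_1 = 16

16


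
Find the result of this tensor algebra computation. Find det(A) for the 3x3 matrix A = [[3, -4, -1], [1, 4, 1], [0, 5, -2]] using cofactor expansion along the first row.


Expanding along the first row, det(A) = a11*M_11 - a12*M_12 + a13*M_13, where M_1j is the (1,j) minor.
Minor M_11 = 4*-2 - 1*5 = -13
Minor M_12 = 1*-2 - 1*0 = -2
Minor M_13 = 1*5 - 4*0 = 5
det = 3*(-13) - -4*(-2) + -1*(5)
    = -39 - 8 + -5
    = -52

-52


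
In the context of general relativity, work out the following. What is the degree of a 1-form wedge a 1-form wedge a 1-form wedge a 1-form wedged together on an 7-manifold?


The degree of a wedge product is the sum of the degrees of the individual forms.
Degrees: 1, 1, 1, 1
Total degree = 1 + 1 + 1 + 1 = 4

4


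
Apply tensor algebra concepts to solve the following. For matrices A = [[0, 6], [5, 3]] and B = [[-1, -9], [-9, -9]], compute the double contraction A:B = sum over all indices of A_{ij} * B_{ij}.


A:B = sum over all i,j of A_{ij} * B_{ij}.
Row 1: 0*-1=0, 6*-9=-54 => row sum = -54
Row 2: 5*-9=-45, 3*-9=-27 => row sum = -72
Total = -54 + -72 = -126

-126


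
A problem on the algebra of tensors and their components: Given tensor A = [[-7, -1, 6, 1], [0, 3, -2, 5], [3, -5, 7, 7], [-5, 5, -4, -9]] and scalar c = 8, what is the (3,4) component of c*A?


Scalar multiplication: (cA)_{ij} = c * A_{ij}.
c = 8
A_{34} = 7
(cA)_{34} = 8 * 7 = 56

56


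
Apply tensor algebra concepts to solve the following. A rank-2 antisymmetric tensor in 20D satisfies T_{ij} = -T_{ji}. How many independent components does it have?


An antisymmetric rank-2 tensor satisfies A_{ij} = -A_{ji}, so diagonal entries are zero.
The independent components are the upper-triangular entries: C(n, 2) = n(n-1)/2.
n = 20
C(20, 2) = 20 * 19 / 2 = 380 / 2 = 190

190


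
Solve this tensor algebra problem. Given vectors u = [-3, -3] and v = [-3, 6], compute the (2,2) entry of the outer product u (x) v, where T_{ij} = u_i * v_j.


The outer product entry T_{ij} = u_i * v_j.
We need i=2, j=2.
u_2 = -3, v_2 = 6
T_{2,2} = -3 * 6 = -18

-18


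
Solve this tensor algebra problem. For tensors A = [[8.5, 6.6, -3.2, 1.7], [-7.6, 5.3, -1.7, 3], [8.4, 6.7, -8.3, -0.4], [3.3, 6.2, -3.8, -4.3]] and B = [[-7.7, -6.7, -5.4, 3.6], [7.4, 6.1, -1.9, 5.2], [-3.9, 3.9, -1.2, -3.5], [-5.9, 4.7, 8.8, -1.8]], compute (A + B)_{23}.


Tensor addition is component-wise: (A + B)_{ij} = A_{ij} + B_{ij}.
A_{23} = -1.7
B_{23} = -1.9
(A + B)_{23} = -1.7 + -1.9 = -3.6

-3.6


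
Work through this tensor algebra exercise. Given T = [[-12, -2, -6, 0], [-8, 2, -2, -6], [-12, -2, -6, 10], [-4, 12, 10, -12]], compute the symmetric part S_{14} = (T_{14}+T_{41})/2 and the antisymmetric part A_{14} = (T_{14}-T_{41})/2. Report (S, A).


T_{14} = 0
T_{41} = -4
S_{14} = (0 + -4)/2 = -4/2 = -2
A_{14} = (0 - -4)/2 = 4/2 = 2
Check: S + A = -2 + 2 = 0 = T_{14}.

(-2, 2)


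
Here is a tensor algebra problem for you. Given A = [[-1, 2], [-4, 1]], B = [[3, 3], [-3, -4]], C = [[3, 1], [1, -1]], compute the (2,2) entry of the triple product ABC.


(ABC)_{22} = sum_m (AB)_{2m} C_{m2}. First compute row 2 of AB.
(AB)_{21} = -4*3 + 1*-3 = -15
(AB)_{22} = -4*3 + 1*-4 = -16
Now contract with column 2 of C:
(AB)_{21} * C_{12} = -15 * 1 = -15
(AB)_{22} * C_{22} = -16 * -1 = 16
(ABC)_{22} = -15 + 16 = 1

1


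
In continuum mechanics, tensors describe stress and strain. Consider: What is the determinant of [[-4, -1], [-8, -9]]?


For a 2x2 matrix [[a, b], [c, d]], det = a*d - b*c.
a = -4, b = -1, c = -8, d = -9
a*d = -4 * -9 = 36
b*c = -1 * -8 = 8
det = 36 - 8 = 28

28


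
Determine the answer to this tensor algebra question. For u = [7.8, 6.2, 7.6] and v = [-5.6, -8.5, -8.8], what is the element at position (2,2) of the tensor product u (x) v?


The outer product entry T_{ij} = u_i * v_j.
We need i=2, j=2.
u_2 = 6.2, v_2 = -8.5
T_{2,2} = 6.2 * -8.5 = -52.7

-52.7


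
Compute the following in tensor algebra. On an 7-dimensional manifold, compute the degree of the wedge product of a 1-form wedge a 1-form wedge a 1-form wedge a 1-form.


The degree of a wedge product is the sum of the degrees of the individual forms.
Degrees: 1, 1, 1, 1
Total degree = 1 + 1 + 1 + 1 = 4

4


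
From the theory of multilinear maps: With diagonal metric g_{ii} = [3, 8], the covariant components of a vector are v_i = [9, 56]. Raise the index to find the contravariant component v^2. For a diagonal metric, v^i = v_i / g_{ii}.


To raise an index with a diagonal metric: v^i = v_i / g_{ii}.
For index 2: v_2 = 56, g_{22} = 8
v^2 = 56 / 8 = 7

7


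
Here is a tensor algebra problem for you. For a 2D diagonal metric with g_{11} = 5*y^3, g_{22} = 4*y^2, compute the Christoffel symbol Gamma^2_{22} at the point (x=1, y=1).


For a diagonal metric, Gamma^k_{ij} = (1/2) g^{kk} (dg_{ik}/dx_j + dg_{jk}/dx_i - dg_{ij}/dx_k).
The metric is diagonal, so g_{ab} = 0 for a != b.
At the given point: g_{11} = 5, g_{22} = 4
g^{22} = 1/4
dg_{22}/dx_2 = dg_{22}/dx_2 = 8
dg_{22}/dx_2 = dg_{22}/dx_2 = 8
dg_{22}/dx_2 = dg_{22}/dx_2 = 8
Numerator = 8 + 8 - 8 = 8
Gamma^2_{22} = 8 / (2 * 4) = 1

1


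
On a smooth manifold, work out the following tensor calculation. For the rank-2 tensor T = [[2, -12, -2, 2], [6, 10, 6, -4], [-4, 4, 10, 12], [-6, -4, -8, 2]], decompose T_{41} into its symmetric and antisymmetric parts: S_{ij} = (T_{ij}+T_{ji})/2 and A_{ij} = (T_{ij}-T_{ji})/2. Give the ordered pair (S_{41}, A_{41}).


T_{41} = -6
T_{14} = 2
S_{41} = (-6 + 2)/2 = -4/2 = -2
A_{41} = (-6 - 2)/2 = -8/2 = -4
Check: S + A = -2 + -4 = -6 = T_{41}.

(-2, -4)


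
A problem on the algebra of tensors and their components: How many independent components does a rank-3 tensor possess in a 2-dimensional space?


The number of components of a rank-r tensor in d dimensions is d^r.
Here d = 2 and r = 3.
2^3 = 8

8


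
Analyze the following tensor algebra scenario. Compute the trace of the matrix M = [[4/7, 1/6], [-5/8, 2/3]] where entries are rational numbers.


The trace is the sum of diagonal entries.
Diagonal: M[1,1] = 4/7, M[2,2] = 2/3
Tr(M) = 4/7 + 2/3
Computing step by step:
After adding M[1,1]: 4/7
After adding M[2,2]: 26/21
Tr(M) = 26/21

26/21


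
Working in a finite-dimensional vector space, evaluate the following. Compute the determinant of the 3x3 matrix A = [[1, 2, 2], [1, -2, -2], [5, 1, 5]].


Expanding along the first row, det(A) = a11*M_11 - a12*M_12 + a13*M_13, where M_1j is the (1,j) minor.
Minor M_11 = -2*5 - -2*1 = -8
Minor M_12 = 1*5 - -2*5 = 15
Minor M_13 = 1*1 - -2*5 = 11
det = 1*(-8) - 2*(15) + 2*(11)
    = -8 - 30 + 22
    = -16

-16


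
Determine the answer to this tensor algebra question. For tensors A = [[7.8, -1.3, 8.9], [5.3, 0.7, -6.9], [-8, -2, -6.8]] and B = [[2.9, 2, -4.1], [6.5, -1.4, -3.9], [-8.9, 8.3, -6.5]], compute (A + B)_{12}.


Tensor addition is component-wise: (A + B)_{ij} = A_{ij} + B_{ij}.
A_{12} = -1.3
B_{12} = 2
(A + B)_{12} = -1.3 + 2 = 0.7

0.7


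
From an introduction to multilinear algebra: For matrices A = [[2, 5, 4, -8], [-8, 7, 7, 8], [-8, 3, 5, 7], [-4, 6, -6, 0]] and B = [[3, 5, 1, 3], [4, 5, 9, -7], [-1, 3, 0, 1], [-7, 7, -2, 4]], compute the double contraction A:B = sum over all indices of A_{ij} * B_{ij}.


A:B = sum over all i,j of A_{ij} * B_{ij}.
Row 1: 2*3=6, 5*5=25, 4*1=4, -8*3=-24 => row sum = 11
Row 2: -8*4=-32, 7*5=35, 7*9=63, 8*-7=-56 => row sum = 10
Row 3: -8*-1=8, 3*3=9, 5*0=0, 7*1=7 => row sum = 24
Row 4: -4*-7=28, 6*7=42, -6*-2=12, 0*4=0 => row sum = 82
Total = 11 + 10 + 24 + 82 = 127

127


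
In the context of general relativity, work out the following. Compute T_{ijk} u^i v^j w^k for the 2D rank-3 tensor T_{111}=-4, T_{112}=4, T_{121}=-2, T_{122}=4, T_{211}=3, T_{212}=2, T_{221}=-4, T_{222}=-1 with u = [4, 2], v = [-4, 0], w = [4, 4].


S = sum over i,j,k of T_{ijk} u_i v_j w_k. Expanding all 8 terms:
T_{111}*u_1*v_1*w_1 = -4*4*-4*4 = 256  (running total: 256)
T_{112}*u_1*v_1*w_2 = 4*4*-4*4 = -256  (running total: 0)
T_{121}*u_1*v_2*w_1 = -2*4*0*4 = 0  (running total: 0)
T_{122}*u_1*v_2*w_2 = 4*4*0*4 = 0  (running total: 0)
T_{211}*u_2*v_1*w_1 = 3*2*-4*4 = -96  (running total: -96)
T_{212}*u_2*v_1*w_2 = 2*2*-4*4 = -64  (running total: -160)
T_{221}*u_2*v_2*w_1 = -4*2*0*4 = 0  (running total: -160)
T_{222}*u_2*v_2*w_2 = -1*2*0*4 = 0  (running total: -160)
S = -160

-160


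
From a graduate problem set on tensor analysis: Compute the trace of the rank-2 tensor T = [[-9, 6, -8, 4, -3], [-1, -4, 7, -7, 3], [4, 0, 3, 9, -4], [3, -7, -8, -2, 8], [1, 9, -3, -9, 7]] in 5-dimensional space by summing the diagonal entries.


The contraction (trace) of a rank-2 tensor is the sum of its diagonal elements.
Diagonal entries: A[1,1] = -9, A[2,2] = -4, A[3,3] = 3, A[4,4] = -2, A[5,5] = 7
Tr(A) = -9 + -4 + 3 + -2 + 7 = -5

-5


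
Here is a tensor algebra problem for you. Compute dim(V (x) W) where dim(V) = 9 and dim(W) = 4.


The dimension of a tensor product is the product of dimensions.
dim(V) = 9, dim(W) = 4
dim(V (x) W) = 9 * 4 = 36

36


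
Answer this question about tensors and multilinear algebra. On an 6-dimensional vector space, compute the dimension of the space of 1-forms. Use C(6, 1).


The dimension of the space of p-forms on an n-dimensional space is C(n, p).
n = 6, p = 1
C(6, 1) = 6! / (1! * 5!) = 6

6


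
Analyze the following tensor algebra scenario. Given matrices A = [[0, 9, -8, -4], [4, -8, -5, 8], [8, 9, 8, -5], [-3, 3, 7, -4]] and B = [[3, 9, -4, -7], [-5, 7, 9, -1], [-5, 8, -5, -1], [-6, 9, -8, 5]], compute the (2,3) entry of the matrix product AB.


(AB)_{ij} = sum_k A_{ik} B_{kj}.
For i=2, j=3:
A_{21} * B_{13} = 4 * -4 = -16
A_{22} * B_{23} = -8 * 9 = -72
A_{23} * B_{33} = -5 * -5 = 25
A_{24} * B_{43} = 8 * -8 = -64
Sum = -16 + -72 + 25 + -64 = -127

-127


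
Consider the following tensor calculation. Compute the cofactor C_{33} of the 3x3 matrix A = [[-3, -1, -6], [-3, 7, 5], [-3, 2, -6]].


To find cofactor C_{33}, delete row 3 and column 3.
The resulting 2x2 submatrix is: [[-3, -1], [-3, 7]]
Minor M_{33} = -3*7 - -1*-3
  = -21 - 3 = -24
Sign = (-1)^(3+3) = (-1)^6 = 1
Cofactor C_{33} = 1 * -24 = -24

-24


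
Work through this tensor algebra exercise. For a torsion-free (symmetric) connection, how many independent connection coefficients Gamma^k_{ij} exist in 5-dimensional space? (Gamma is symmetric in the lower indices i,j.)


Christoffel symbols Gamma^k_{ij} are symmetric in i,j, so there are d * d(d+1)/2 independent symbols.
d = 5
d(d+1)/2 = 5 * 6 / 2 = 15
Total = 5 * 15 = 75

75


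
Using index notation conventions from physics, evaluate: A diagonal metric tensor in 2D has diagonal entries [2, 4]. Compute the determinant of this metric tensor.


For a diagonal metric, the determinant is the product of diagonal entries.
Diagonal entries: 2, 4
det(g) = 2 * 4 = 8

8


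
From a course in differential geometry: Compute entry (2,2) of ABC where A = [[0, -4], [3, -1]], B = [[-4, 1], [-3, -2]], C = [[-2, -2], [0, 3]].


(ABC)_{22} = sum_m (AB)_{2m} C_{m2}. First compute row 2 of AB.
(AB)_{21} = 3*-4 + -1*-3 = -9
(AB)_{22} = 3*1 + -1*-2 = 5
Now contract with column 2 of C:
(AB)_{21} * C_{12} = -9 * -2 = 18
(AB)_{22} * C_{22} = 5 * 3 = 15
(ABC)_{22} = 18 + 15 = 33

33


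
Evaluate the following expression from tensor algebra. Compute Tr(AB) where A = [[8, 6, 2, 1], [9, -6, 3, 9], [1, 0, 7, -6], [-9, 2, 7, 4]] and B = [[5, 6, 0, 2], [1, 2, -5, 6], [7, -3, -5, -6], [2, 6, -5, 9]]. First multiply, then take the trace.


Tr(AB) = sum_i (AB)_{ii} where (AB)_{ii} = sum_k A_{ik} B_{ki}.
(AB)_{11} = 8*5 + 6*1 + 2*7 + 1*2 = 62
(AB)_{22} = 9*6 + -6*2 + 3*-3 + 9*6 = 87
(AB)_{33} = 1*0 + 0*-5 + 7*-5 + -6*-5 = -5
(AB)_{44} = -9*2 + 2*6 + 7*-6 + 4*9 = -12
Tr(AB) = 62 + 87 + -5 + -12 = 132

132


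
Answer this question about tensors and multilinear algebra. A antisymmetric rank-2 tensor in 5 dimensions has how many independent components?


A antisymmetric rank-2 tensor in d dimensions has d(d-1)/2 independent components.
d = 5
d(d-1)/2 = 5 * 4 / 2 = 20 / 2 = 10

10


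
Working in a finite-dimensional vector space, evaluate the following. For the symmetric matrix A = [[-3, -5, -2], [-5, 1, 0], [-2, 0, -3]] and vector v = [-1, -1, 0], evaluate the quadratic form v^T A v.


First compute Av:
(Av)_1 = -3*-1 + -5*-1 + -2*0 = 8
(Av)_2 = -5*-1 + 1*-1 + 0*0 = 4
(Av)_3 = -2*-1 + 0*-1 + -3*0 = 2
Av = [8, 4, 2]
Then v^T (Av) = -1*8 + -1*4 + 0*2
= -8 + -4 + 0 = -12

-12


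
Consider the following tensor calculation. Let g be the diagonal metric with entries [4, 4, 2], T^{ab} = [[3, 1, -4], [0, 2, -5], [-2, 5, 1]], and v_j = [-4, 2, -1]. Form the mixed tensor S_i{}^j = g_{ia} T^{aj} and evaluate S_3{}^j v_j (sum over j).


Step 1: lower the first index. For a diagonal metric, g_{ia} T^{aj} = g_{ii} T^{ij} (no sum on i).
g_{33} = 2
S_3{}^1 = 2 * T^{31} = 2 * -2 = -4
S_3{}^2 = 2 * T^{32} = 2 * 5 = 10
S_3{}^3 = 2 * T^{33} = 2 * 1 = 2
Step 2: contract S_3{}^j with v_j.
S_3{}^1 * v_1 = -4 * -4 = 16
S_3{}^2 * v_2 = 10 * 2 = 20
S_3{}^3 * v_3 = 2 * -1 = -2
Result = 16 + 20 + -2 = 34

34


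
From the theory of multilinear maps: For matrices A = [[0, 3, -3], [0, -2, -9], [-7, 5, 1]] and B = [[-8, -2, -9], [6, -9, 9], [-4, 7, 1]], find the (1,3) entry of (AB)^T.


(AB)^T_{ij} = (AB)_{ji} = sum_k A_{jk} B_{ki}.
For i=1, j=3 we need (AB)_{31}:
A_{31} * B_{11} = -7 * -8 = 56
A_{32} * B_{21} = 5 * 6 = 30
A_{33} * B_{31} = 1 * -4 = -4
Sum = 56 + 30 + -4 = 82

82


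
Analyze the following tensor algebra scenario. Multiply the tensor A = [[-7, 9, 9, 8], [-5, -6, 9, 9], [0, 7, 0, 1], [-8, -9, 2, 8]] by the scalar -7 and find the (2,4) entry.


Scalar multiplication: (cA)_{ij} = c * A_{ij}.
c = -7
A_{24} = 9
(cA)_{24} = -7 * 9 = -63

-63


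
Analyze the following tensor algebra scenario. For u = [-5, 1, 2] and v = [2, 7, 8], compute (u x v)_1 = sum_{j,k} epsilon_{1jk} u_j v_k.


(u x v)_1 = sum_{j,k} epsilon_{1jk} u_j v_k. Only permutations of (1,2,3) contribute; the two non-zero terms are:
eps_{123} u_2 v_3 = 1 * 1 * 8 = 8
eps_{132} u_3 v_2 = -1 * 2 * 7 = -14
(u x v)_1 = -6

-6


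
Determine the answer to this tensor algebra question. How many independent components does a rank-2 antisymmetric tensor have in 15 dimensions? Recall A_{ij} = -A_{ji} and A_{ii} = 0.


An antisymmetric rank-2 tensor satisfies A_{ij} = -A_{ji}, so diagonal entries are zero.
The independent components are the upper-triangular entries: C(n, 2) = n(n-1)/2.
n = 15
C(15, 2) = 15 * 14 / 2 = 210 / 2 = 105

105


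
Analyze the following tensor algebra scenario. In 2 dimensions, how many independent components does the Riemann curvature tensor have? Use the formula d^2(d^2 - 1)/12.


The Riemann tensor in d dimensions has d^2(d^2 - 1)/12 independent components.
d = 2, so d^2 = 4
d^2 - 1 = 3
d^2(d^2 - 1) = 4 * 3 = 12
Divide by 12: 12 / 12 = 1

1


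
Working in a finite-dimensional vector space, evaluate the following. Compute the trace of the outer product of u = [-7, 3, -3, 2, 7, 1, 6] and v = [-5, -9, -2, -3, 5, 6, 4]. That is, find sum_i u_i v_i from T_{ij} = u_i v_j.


The outer product gives T_{ij} = u_i v_j.
The trace (contraction) is Tr(T) = sum_i T_{ii} = sum_i u_i v_i.
Diagonal entries:
T_{11} = u_1 * v_1 = -7 * -5 = 35
T_{22} = u_2 * v_2 = 3 * -9 = -27
T_{33} = u_3 * v_3 = -3 * -2 = 6
T_{44} = u_4 * v_4 = 2 * -3 = -6
T_{55} = u_5 * v_5 = 7 * 5 = 35
T_{66} = u_6 * v_6 = 1 * 6 = 6
T_{77} = u_7 * v_7 = 6 * 4 = 24
Tr(T) = 35 + -27 + 6 + -6 + 35 + 6 + 24 = 73

73


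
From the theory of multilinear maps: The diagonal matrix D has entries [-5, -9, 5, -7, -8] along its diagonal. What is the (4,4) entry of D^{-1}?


For a diagonal matrix, the inverse has entries (D^{-1})_{ii} = 1/d_{ii}.
The diagonal entries are: d_{11} = -5, d_{22} = -9, d_{33} = 5, d_{44} = -7, d_{55} = -8
We need (D^{-1})_{44} = 1/d_{44} = 1/-7 = -1/7

-1/7


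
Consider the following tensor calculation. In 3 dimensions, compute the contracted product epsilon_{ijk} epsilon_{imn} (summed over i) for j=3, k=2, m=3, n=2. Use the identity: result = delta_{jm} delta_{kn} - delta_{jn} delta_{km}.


Using the identity: epsilon_{ijk} epsilon_{imn} = delta_{jm} delta_{kn} - delta_{jn} delta_{km}.
delta_{33} = 1
delta_{22} = 1
delta_{32} = 0
delta_{23} = 0
Result = 1 * 1 - 0 * 0 = 1 - 0 = 1

1


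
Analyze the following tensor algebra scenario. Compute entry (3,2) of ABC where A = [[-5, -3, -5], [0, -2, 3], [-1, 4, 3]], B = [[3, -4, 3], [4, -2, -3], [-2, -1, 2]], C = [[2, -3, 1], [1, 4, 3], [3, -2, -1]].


(ABC)_{32} = sum_m (AB)_{3m} C_{m2}. First compute row 3 of AB.
(AB)_{31} = -1*3 + 4*4 + 3*-2 = 7
(AB)_{32} = -1*-4 + 4*-2 + 3*-1 = -7
(AB)_{33} = -1*3 + 4*-3 + 3*2 = -9
Now contract with column 2 of C:
(AB)_{31} * C_{12} = 7 * -3 = -21
(AB)_{32} * C_{22} = -7 * 4 = -28
(AB)_{33} * C_{32} = -9 * -2 = 18
(ABC)_{32} = -21 + -28 + 18 = -31

-31


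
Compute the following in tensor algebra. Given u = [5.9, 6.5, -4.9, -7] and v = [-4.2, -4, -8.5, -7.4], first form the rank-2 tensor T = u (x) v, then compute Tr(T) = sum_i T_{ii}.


The outer product gives T_{ij} = u_i v_j.
The trace (contraction) is Tr(T) = sum_i T_{ii} = sum_i u_i v_i.
Diagonal entries:
T_{11} = u_1 * v_1 = 5.9 * -4.2 = -24.78
T_{22} = u_2 * v_2 = 6.5 * -4 = -26
T_{33} = u_3 * v_3 = -4.9 * -8.5 = 41.65
T_{44} = u_4 * v_4 = -7 * -7.4 = 51.8
Tr(T) = -24.78 + -26 + 41.65 + 51.8 = 42.67

42.67


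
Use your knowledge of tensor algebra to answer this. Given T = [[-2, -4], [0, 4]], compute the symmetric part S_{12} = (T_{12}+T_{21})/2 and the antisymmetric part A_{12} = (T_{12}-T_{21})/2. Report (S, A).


T_{12} = -4
T_{21} = 0
S_{12} = (-4 + 0)/2 = -4/2 = -2
A_{12} = (-4 - 0)/2 = -4/2 = -2
Check: S + A = -2 + -2 = -4 = T_{12}.

(-2, -2)


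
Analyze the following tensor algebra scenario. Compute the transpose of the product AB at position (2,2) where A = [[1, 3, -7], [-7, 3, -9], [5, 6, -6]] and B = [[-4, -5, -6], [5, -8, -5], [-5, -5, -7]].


(AB)^T_{ij} = (AB)_{ji} = sum_k A_{jk} B_{ki}.
For i=2, j=2 we need (AB)_{22}:
A_{21} * B_{12} = -7 * -5 = 35
A_{22} * B_{22} = 3 * -8 = -24
A_{23} * B_{32} = -9 * -5 = 45
Sum = 35 + -24 + 45 = 56

56


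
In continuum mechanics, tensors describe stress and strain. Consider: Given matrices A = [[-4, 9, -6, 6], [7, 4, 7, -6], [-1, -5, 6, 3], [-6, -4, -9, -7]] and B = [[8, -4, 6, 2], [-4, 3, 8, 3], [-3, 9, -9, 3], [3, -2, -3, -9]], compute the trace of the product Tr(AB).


Tr(AB) = sum_i (AB)_{ii} where (AB)_{ii} = sum_k A_{ik} B_{ki}.
(AB)_{11} = -4*8 + 9*-4 + -6*-3 + 6*3 = -32
(AB)_{22} = 7*-4 + 4*3 + 7*9 + -6*-2 = 59
(AB)_{33} = -1*6 + -5*8 + 6*-9 + 3*-3 = -109
(AB)_{44} = -6*2 + -4*3 + -9*3 + -7*-9 = 12
Tr(AB) = -32 + 59 + -109 + 12 = -70

-70


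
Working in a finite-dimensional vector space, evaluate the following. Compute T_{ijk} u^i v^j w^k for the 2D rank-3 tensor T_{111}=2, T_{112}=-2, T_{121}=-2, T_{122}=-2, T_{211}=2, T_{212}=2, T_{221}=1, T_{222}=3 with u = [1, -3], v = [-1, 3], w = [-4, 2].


S = sum over i,j,k of T_{ijk} u_i v_j w_k. Expanding all 8 terms:
T_{111}*u_1*v_1*w_1 = 2*1*-1*-4 = 8  (running total: 8)
T_{112}*u_1*v_1*w_2 = -2*1*-1*2 = 4  (running total: 12)
T_{121}*u_1*v_2*w_1 = -2*1*3*-4 = 24  (running total: 36)
T_{122}*u_1*v_2*w_2 = -2*1*3*2 = -12  (running total: 24)
T_{211}*u_2*v_1*w_1 = 2*-3*-1*-4 = -24  (running total: 0)
T_{212}*u_2*v_1*w_2 = 2*-3*-1*2 = 12  (running total: 12)
T_{221}*u_2*v_2*w_1 = 1*-3*3*-4 = 36  (running total: 48)
T_{222}*u_2*v_2*w_2 = 3*-3*3*2 = -54  (running total: -6)
S = -6

-6


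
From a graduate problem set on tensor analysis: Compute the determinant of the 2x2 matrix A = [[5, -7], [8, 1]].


For a 2x2 matrix [[a, b], [c, d]], det = a*d - b*c.
a = 5, b = -7, c = 8, d = 1
a*d = 5 * 1 = 5
b*c = -7 * 8 = -56
det = 5 - -56 = 61

61


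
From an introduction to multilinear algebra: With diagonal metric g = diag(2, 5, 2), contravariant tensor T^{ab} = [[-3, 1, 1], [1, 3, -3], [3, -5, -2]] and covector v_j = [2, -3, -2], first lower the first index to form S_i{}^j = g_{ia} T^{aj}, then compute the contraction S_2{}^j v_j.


Step 1: lower the first index. For a diagonal metric, g_{ia} T^{aj} = g_{ii} T^{ij} (no sum on i).
g_{22} = 5
S_2{}^1 = 5 * T^{21} = 5 * 1 = 5
S_2{}^2 = 5 * T^{22} = 5 * 3 = 15
S_2{}^3 = 5 * T^{23} = 5 * -3 = -15
Step 2: contract S_2{}^j with v_j.
S_2{}^1 * v_1 = 5 * 2 = 10
S_2{}^2 * v_2 = 15 * -3 = -45
S_2{}^3 * v_3 = -15 * -2 = 30
Result = 10 + -45 + 30 = -5

-5


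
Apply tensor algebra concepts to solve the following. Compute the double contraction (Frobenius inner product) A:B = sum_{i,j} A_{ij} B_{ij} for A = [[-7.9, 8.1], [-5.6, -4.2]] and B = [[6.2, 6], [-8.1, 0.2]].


A:B = sum over all i,j of A_{ij} * B_{ij}.
Row 1: -7.9*6.2=-48.98, 8.1*6=48.6 => row sum = -0.38
Row 2: -5.6*-8.1=45.36, -4.2*0.2=-0.84 => row sum = 44.52
Total = -0.38 + 44.52 = 44.14

44.14


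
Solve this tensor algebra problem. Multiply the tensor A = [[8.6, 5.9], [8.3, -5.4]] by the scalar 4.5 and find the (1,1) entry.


Scalar multiplication: (cA)_{ij} = c * A_{ij}.
c = 4.5
A_{11} = 8.6
(cA)_{11} = 4.5 * 8.6 = 38.7

38.7


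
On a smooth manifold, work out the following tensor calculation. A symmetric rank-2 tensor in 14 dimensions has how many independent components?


A symmetric rank-2 tensor in d dimensions has d(d+1)/2 independent components.
d = 14
d(d+1)/2 = 14 * 15 / 2 = 210 / 2 = 105

105


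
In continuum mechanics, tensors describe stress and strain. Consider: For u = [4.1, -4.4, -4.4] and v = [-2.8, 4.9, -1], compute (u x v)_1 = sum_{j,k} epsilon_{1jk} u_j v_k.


(u x v)_1 = sum_{j,k} epsilon_{1jk} u_j v_k. Only permutations of (1,2,3) contribute; the two non-zero terms are:
eps_{123} u_2 v_3 = 1 * -4.4 * -1 = 4.4
eps_{132} u_3 v_2 = -1 * -4.4 * 4.9 = 21.56
(u x v)_1 = 25.96

25.96


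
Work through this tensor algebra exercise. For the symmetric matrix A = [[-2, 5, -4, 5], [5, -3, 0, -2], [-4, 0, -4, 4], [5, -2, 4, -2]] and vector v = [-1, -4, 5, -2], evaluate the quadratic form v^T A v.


First compute Av:
(Av)_1 = -2*-1 + 5*-4 + -4*5 + 5*-2 = -48
(Av)_2 = 5*-1 + -3*-4 + 0*5 + -2*-2 = 11
(Av)_3 = -4*-1 + 0*-4 + -4*5 + 4*-2 = -24
(Av)_4 = 5*-1 + -2*-4 + 4*5 + -2*-2 = 27
Av = [-48, 11, -24, 27]
Then v^T (Av) = -1*-48 + -4*11 + 5*-24 + -2*27
= 48 + -44 + -120 + -54 = -170

-170


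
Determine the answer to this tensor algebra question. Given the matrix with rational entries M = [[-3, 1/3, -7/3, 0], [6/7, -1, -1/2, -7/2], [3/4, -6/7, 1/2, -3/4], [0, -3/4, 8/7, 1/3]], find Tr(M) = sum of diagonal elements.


The trace is the sum of diagonal entries.
Diagonal: M[1,1] = -3, M[2,2] = -1, M[3,3] = 1/2, M[4,4] = 1/3
Tr(M) = -3 + -1 + 1/2 + 1/3
Computing step by step:
After adding M[1,1]: -3
After adding M[2,2]: -4
After adding M[3,3]: -7/2
After adding M[4,4]: -19/6
Tr(M) = -19/6

-19/6


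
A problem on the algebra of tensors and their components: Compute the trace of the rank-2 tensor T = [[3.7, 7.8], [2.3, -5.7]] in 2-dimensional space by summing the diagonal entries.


The contraction (trace) of a rank-2 tensor is the sum of its diagonal elements.
Diagonal entries: A[1,1] = 3.7, A[2,2] = -5.7
Tr(A) = 3.7 + -5.7 = -2

-2


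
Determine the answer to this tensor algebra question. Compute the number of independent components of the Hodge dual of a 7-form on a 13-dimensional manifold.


The Hodge dual of a p-form on an n-dimensional manifold is an (n-p)-form.
n = 13, p = 7, so dual degree = 13 - 7 = 6
The number of components is C(n, n-p) = C(13, 6) = 1716

1716


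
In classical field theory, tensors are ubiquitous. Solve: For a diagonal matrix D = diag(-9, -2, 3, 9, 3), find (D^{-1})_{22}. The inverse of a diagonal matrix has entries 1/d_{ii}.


For a diagonal matrix, the inverse has entries (D^{-1})_{ii} = 1/d_{ii}.
The diagonal entries are: d_{11} = -9, d_{22} = -2, d_{33} = 3, d_{44} = 9, d_{55} = 3
We need (D^{-1})_{22} = 1/d_{22} = 1/-2 = -1/2

-1/2
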